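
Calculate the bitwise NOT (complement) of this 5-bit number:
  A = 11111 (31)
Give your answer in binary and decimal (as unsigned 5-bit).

Flip each bit (0->1, 1->0):
  11111
  00000

Answer: 00000 (0)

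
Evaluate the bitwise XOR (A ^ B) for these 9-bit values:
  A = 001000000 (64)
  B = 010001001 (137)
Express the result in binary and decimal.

Apply ^ to each column (1 where bits differ):
  001000000
^ 010001001
-----------
  011001001

Answer: 011001001 (201)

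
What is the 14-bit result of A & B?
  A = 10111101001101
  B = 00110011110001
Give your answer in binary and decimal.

Apply & to each column (1 only where both bits are 1):
  10111101001101
& 00110011110001
----------------
  00110001000001

Answer: 00110001000001 (3137)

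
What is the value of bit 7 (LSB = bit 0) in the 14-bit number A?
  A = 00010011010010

Bit 7 is the 8th from the right.
  00010011010010
        ^
That bit is 1.

Answer: 1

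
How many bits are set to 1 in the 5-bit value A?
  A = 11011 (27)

11011
1-bits at positions (from bit 0 = LSB): 0, 1, 3, 4
Count = 4

Answer: 4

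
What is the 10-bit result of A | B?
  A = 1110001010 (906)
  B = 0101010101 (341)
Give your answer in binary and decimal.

Apply | to each column (1 where either bit is 1):
  1110001010
| 0101010101
------------
  1111011111

Answer: 1111011111 (991)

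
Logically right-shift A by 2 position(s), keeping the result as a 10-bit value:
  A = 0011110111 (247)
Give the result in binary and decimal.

Logical shift right by 2: drop the bottom 2 bit(s), prepend 2 zero(s) on the left.
  0011110111  ->  keep [00111101], discard [11], prepend 00
= 0000111101

Answer: 0000111101 (61)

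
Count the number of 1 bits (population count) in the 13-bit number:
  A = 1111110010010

1111110010010
1-bits at positions (from bit 0 = LSB): 1, 4, 7, 8, 9, 10, 11, 12
Count = 8

Answer: 8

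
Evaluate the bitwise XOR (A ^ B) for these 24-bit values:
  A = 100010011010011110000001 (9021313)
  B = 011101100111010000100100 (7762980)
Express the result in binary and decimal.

Apply ^ to each column (1 where bits differ):
  100010011010011110000001
^ 011101100111010000100100
--------------------------
  111111111101001110100101

Answer: 111111111101001110100101 (16765861)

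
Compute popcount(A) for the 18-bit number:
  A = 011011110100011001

011011110100011001
1-bits at positions (from bit 0 = LSB): 0, 3, 4, 8, 10, 11, 12, 13, 15, 16
Count = 10

Answer: 10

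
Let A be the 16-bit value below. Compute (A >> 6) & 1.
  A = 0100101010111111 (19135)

Bit 6 is the 7th from the right.
  0100101010111111
           ^
That bit is 0.

Answer: 0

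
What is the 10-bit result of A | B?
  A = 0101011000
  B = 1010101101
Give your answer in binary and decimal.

Apply | to each column (1 where either bit is 1):
  0101011000
| 1010101101
------------
  1111111101

Answer: 1111111101 (1021)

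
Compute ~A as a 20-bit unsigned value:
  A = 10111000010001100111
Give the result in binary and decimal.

Flip each bit (0->1, 1->0):
  10111000010001100111
  01000111101110011000

Answer: 01000111101110011000 (293784)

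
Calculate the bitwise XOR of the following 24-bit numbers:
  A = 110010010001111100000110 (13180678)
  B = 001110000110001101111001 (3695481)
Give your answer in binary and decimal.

Apply ^ to each column (1 where bits differ):
  110010010001111100000110
^ 001110000110001101111001
--------------------------
  111100010111110001111111

Answer: 111100010111110001111111 (15826047)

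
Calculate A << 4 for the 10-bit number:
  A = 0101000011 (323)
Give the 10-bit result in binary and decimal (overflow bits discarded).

Shift left by 4: drop the top 4 bit(s), append 4 zero(s) on the right.
  0101000011  ->  discard [0101], keep [000011], append 0000
= 0000110000

Answer: 0000110000 (48)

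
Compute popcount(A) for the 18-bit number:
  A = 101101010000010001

101101010000010001
1-bits at positions (from bit 0 = LSB): 0, 4, 10, 12, 14, 15, 17
Count = 7

Answer: 7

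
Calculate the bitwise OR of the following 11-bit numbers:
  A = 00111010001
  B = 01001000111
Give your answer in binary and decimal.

Apply | to each column (1 where either bit is 1):
  00111010001
| 01001000111
-------------
  01111010111

Answer: 01111010111 (983)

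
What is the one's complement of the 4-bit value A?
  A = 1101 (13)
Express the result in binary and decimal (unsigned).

Flip each bit (0->1, 1->0):
  1101
  0010

Answer: 0010 (2)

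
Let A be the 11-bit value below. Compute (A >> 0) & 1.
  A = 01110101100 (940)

Bit 0 is the 1st from the right.
  01110101100
            ^
That bit is 0.

Answer: 0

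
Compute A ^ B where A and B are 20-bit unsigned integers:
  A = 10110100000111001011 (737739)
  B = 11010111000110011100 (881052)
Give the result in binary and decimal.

Apply ^ to each column (1 where bits differ):
  10110100000111001011
^ 11010111000110011100
----------------------
  01100011000001010111

Answer: 01100011000001010111 (405591)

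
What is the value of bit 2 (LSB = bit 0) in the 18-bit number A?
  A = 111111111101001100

Bit 2 is the 3rd from the right.
  111111111101001100
                 ^
That bit is 1.

Answer: 1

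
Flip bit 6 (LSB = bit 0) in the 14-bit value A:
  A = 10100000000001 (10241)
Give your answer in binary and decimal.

Mask = 1 << 6 = 00000001000000
Bit 6 of A is 0; XOR with the mask flips it to 1.
  10100000000001
^ 00000001000000
----------------
  10100001000001

Answer: 10100001000001 (10305)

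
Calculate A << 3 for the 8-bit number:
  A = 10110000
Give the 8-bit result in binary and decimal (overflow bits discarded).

Shift left by 3: drop the top 3 bit(s), append 3 zero(s) on the right.
  10110000  ->  discard [101], keep [10000], append 000
= 10000000

Answer: 10000000 (128)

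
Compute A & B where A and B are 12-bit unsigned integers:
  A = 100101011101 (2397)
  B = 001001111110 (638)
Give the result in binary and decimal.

Apply & to each column (1 only where both bits are 1):
  100101011101
& 001001111110
--------------
  000001011100

Answer: 000001011100 (92)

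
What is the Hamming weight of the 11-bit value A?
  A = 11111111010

11111111010
1-bits at positions (from bit 0 = LSB): 1, 3, 4, 5, 6, 7, 8, 9, 10
Count = 9

Answer: 9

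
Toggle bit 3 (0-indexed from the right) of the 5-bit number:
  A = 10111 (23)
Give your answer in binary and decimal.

Mask = 1 << 3 = 01000
Bit 3 of A is 0; XOR with the mask flips it to 1.
  10111
^ 01000
-------
  11111

Answer: 11111 (31)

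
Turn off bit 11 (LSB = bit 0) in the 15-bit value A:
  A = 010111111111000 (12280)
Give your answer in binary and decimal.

Mask = ~(1 << 11) = 111011111111111
Bit 11 of A is 1, so AND-ing with the mask clears it to 0.
  010111111111000
& 111011111111111
-----------------
  010011111111000

Answer: 010011111111000 (10232)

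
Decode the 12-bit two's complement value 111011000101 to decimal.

MSB is 1, so the value is negative. Find the magnitude:
1. Invert bits:  000100111010
2. Add 1:        000100111011  = 315
3. Apply sign:   -315

Answer: -315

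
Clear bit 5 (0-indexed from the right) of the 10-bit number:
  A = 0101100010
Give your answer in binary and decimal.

Mask = ~(1 << 5) = 1111011111
Bit 5 of A is 1, so AND-ing with the mask clears it to 0.
  0101100010
& 1111011111
------------
  0101000010

Answer: 0101000010 (322)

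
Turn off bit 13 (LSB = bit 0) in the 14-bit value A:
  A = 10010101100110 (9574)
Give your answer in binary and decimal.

Mask = ~(1 << 13) = 01111111111111
Bit 13 of A is 1, so AND-ing with the mask clears it to 0.
  10010101100110
& 01111111111111
----------------
  00010101100110

Answer: 00010101100110 (1382)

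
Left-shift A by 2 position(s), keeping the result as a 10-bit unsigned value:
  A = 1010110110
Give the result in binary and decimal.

Shift left by 2: drop the top 2 bit(s), append 2 zero(s) on the right.
  1010110110  ->  discard [10], keep [10110110], append 00
= 1011011000

Answer: 1011011000 (728)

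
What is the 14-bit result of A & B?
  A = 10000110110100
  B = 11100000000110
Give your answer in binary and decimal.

Apply & to each column (1 only where both bits are 1):
  10000110110100
& 11100000000110
----------------
  10000000000100

Answer: 10000000000100 (8196)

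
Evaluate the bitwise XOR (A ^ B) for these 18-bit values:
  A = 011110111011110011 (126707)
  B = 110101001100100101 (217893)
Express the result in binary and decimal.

Apply ^ to each column (1 where bits differ):
  011110111011110011
^ 110101001100100101
--------------------
  101011110111010110

Answer: 101011110111010110 (179670)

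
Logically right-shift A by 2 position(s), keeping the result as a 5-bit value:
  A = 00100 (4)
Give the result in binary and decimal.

Logical shift right by 2: drop the bottom 2 bit(s), prepend 2 zero(s) on the left.
  00100  ->  keep [001], discard [00], prepend 00
= 00001

Answer: 00001 (1)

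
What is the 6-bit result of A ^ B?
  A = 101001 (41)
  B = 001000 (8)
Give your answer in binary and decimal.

Apply ^ to each column (1 where bits differ):
  101001
^ 001000
--------
  100001

Answer: 100001 (33)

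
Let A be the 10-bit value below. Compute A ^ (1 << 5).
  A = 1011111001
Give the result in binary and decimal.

Mask = 1 << 5 = 0000100000
Bit 5 of A is 1; XOR with the mask flips it to 0.
  1011111001
^ 0000100000
------------
  1011011001

Answer: 1011011001 (729)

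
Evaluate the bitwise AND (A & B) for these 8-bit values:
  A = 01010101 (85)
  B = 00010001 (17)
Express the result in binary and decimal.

Apply & to each column (1 only where both bits are 1):
  01010101
& 00010001
----------
  00010001

Answer: 00010001 (17)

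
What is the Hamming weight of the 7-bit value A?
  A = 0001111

0001111
1-bits at positions (from bit 0 = LSB): 0, 1, 2, 3
Count = 4

Answer: 4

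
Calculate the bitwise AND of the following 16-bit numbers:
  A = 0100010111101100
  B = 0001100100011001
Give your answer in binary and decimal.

Apply & to each column (1 only where both bits are 1):
  0100010111101100
& 0001100100011001
------------------
  0000000100001000

Answer: 0000000100001000 (264)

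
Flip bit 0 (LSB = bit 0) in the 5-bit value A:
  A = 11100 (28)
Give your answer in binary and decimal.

Mask = 1 << 0 = 00001
Bit 0 of A is 0; XOR with the mask flips it to 1.
  11100
^ 00001
-------
  11101

Answer: 11101 (29)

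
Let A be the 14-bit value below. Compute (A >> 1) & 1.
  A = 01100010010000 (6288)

Bit 1 is the 2nd from the right.
  01100010010000
              ^
That bit is 0.

Answer: 0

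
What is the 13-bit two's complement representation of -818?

1. Binary of +818:  0001100110010
2. Invert bits:     1110011001101
3. Add 1:           1110011001110

Answer: 1110011001110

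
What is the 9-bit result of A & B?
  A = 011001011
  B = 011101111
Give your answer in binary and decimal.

Apply & to each column (1 only where both bits are 1):
  011001011
& 011101111
-----------
  011001011

Answer: 011001011 (203)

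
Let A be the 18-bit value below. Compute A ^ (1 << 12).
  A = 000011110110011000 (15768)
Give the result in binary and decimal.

Mask = 1 << 12 = 000001000000000000
Bit 12 of A is 1; XOR with the mask flips it to 0.
  000011110110011000
^ 000001000000000000
--------------------
  000010110110011000

Answer: 000010110110011000 (11672)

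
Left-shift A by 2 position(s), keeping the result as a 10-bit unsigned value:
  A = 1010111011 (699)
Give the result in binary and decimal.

Shift left by 2: drop the top 2 bit(s), append 2 zero(s) on the right.
  1010111011  ->  discard [10], keep [10111011], append 00
= 1011101100

Answer: 1011101100 (748)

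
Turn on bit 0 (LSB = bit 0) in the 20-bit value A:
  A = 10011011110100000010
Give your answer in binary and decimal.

Mask = 1 << 0 = 00000000000000000001
Bit 0 of A is 0, so OR-ing with the mask flips it to 1.
  10011011110100000010
| 00000000000000000001
----------------------
  10011011110100000011

Answer: 10011011110100000011 (638211)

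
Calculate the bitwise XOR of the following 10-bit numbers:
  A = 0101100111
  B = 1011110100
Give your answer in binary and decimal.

Apply ^ to each column (1 where bits differ):
  0101100111
^ 1011110100
------------
  1110010011

Answer: 1110010011 (915)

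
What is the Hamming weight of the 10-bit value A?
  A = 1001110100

1001110100
1-bits at positions (from bit 0 = LSB): 2, 4, 5, 6, 9
Count = 5

Answer: 5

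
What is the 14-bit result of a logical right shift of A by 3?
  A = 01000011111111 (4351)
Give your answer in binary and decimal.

Logical shift right by 3: drop the bottom 3 bit(s), prepend 3 zero(s) on the left.
  01000011111111  ->  keep [01000011111], discard [111], prepend 000
= 00001000011111

Answer: 00001000011111 (543)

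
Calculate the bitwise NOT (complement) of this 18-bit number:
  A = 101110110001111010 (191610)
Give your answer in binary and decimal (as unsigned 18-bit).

Flip each bit (0->1, 1->0):
  101110110001111010
  010001001110000101

Answer: 010001001110000101 (70533)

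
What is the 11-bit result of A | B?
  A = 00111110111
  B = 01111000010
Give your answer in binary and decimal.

Apply | to each column (1 where either bit is 1):
  00111110111
| 01111000010
-------------
  01111110111

Answer: 01111110111 (1015)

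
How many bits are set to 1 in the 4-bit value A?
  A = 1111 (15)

1111
1-bits at positions (from bit 0 = LSB): 0, 1, 2, 3
Count = 4

Answer: 4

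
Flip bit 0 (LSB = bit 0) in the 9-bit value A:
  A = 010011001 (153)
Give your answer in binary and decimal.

Mask = 1 << 0 = 000000001
Bit 0 of A is 1; XOR with the mask flips it to 0.
  010011001
^ 000000001
-----------
  010011000

Answer: 010011000 (152)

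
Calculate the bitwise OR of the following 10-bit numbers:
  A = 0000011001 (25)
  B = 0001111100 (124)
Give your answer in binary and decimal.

Apply | to each column (1 where either bit is 1):
  0000011001
| 0001111100
------------
  0001111101

Answer: 0001111101 (125)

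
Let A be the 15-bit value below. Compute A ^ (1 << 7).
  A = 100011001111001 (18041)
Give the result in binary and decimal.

Mask = 1 << 7 = 000000010000000
Bit 7 of A is 0; XOR with the mask flips it to 1.
  100011001111001
^ 000000010000000
-----------------
  100011011111001

Answer: 100011011111001 (18169)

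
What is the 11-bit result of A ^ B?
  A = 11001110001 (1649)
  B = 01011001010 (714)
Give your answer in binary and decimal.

Apply ^ to each column (1 where bits differ):
  11001110001
^ 01011001010
-------------
  10010111011

Answer: 10010111011 (1211)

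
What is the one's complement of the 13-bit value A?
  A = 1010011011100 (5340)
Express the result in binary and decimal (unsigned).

Flip each bit (0->1, 1->0):
  1010011011100
  0101100100011

Answer: 0101100100011 (2851)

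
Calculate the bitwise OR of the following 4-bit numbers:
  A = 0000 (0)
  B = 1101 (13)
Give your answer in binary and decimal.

Apply | to each column (1 where either bit is 1):
  0000
| 1101
------
  1101

Answer: 1101 (13)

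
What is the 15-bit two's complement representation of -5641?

1. Binary of +5641:  001011000001001
2. Invert bits:     110100111110110
3. Add 1:           110100111110111

Answer: 110100111110111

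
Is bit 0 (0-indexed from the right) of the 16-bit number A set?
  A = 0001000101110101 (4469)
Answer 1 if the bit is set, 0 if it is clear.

Bit 0 is the 1st from the right.
  0001000101110101
                 ^
That bit is 1.

Answer: 1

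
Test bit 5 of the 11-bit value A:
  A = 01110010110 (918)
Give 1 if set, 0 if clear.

Bit 5 is the 6th from the right.
  01110010110
       ^
That bit is 0.

Answer: 0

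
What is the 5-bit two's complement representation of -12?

1. Binary of +12:  01100
2. Invert bits:     10011
3. Add 1:           10100

Answer: 10100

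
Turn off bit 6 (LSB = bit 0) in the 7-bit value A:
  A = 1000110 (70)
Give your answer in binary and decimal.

Mask = ~(1 << 6) = 0111111
Bit 6 of A is 1, so AND-ing with the mask clears it to 0.
  1000110
& 0111111
---------
  0000110

Answer: 0000110 (6)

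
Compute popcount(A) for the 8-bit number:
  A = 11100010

11100010
1-bits at positions (from bit 0 = LSB): 1, 5, 6, 7
Count = 4

Answer: 4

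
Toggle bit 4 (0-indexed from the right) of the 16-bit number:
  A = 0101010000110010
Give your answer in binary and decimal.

Mask = 1 << 4 = 0000000000010000
Bit 4 of A is 1; XOR with the mask flips it to 0.
  0101010000110010
^ 0000000000010000
------------------
  0101010000100010

Answer: 0101010000100010 (21538)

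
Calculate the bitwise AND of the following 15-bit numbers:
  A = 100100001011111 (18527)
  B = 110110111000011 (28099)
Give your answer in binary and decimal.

Apply & to each column (1 only where both bits are 1):
  100100001011111
& 110110111000011
-----------------
  100100001000011

Answer: 100100001000011 (18499)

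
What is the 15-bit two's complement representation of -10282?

1. Binary of +10282:  010100000101010
2. Invert bits:     101011111010101
3. Add 1:           101011111010110

Answer: 101011111010110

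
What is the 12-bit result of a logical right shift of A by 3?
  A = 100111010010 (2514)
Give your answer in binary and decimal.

Logical shift right by 3: drop the bottom 3 bit(s), prepend 3 zero(s) on the left.
  100111010010  ->  keep [100111010], discard [010], prepend 000
= 000100111010

Answer: 000100111010 (314)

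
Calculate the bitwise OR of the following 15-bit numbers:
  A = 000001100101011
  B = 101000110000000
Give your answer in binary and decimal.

Apply | to each column (1 where either bit is 1):
  000001100101011
| 101000110000000
-----------------
  101001110101011

Answer: 101001110101011 (21419)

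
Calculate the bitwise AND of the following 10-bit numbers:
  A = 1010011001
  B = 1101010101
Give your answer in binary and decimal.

Apply & to each column (1 only where both bits are 1):
  1010011001
& 1101010101
------------
  1000010001

Answer: 1000010001 (529)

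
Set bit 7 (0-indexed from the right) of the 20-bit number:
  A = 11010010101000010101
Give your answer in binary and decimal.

Mask = 1 << 7 = 00000000000010000000
Bit 7 of A is 0, so OR-ing with the mask flips it to 1.
  11010010101000010101
| 00000000000010000000
----------------------
  11010010101010010101

Answer: 11010010101010010101 (862869)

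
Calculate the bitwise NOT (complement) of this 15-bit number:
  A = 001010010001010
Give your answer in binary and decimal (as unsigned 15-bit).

Flip each bit (0->1, 1->0):
  001010010001010
  110101101110101

Answer: 110101101110101 (27509)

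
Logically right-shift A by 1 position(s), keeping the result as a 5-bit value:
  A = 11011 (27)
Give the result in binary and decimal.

Logical shift right by 1: drop the bottom 1 bit(s), prepend 1 zero(s) on the left.
  11011  ->  keep [1101], discard [1], prepend 0
= 01101

Answer: 01101 (13)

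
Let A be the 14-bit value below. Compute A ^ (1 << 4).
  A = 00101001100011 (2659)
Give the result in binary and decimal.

Mask = 1 << 4 = 00000000010000
Bit 4 of A is 0; XOR with the mask flips it to 1.
  00101001100011
^ 00000000010000
----------------
  00101001110011

Answer: 00101001110011 (2675)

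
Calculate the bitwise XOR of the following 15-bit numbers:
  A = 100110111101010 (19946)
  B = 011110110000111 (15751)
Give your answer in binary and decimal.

Apply ^ to each column (1 where bits differ):
  100110111101010
^ 011110110000111
-----------------
  111000001101101

Answer: 111000001101101 (28781)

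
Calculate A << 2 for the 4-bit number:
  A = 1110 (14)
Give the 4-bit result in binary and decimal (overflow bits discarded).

Shift left by 2: drop the top 2 bit(s), append 2 zero(s) on the right.
  1110  ->  discard [11], keep [10], append 00
= 1000

Answer: 1000 (8)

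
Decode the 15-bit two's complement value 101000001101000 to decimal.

MSB is 1, so the value is negative. Find the magnitude:
1. Invert bits:  010111110010111
2. Add 1:        010111110011000  = 12184
3. Apply sign:   -12184

Answer: -12184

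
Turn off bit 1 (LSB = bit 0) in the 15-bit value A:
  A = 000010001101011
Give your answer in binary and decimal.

Mask = ~(1 << 1) = 111111111111101
Bit 1 of A is 1, so AND-ing with the mask clears it to 0.
  000010001101011
& 111111111111101
-----------------
  000010001101001

Answer: 000010001101001 (1129)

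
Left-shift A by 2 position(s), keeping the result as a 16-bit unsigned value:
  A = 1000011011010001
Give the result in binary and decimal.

Shift left by 2: drop the top 2 bit(s), append 2 zero(s) on the right.
  1000011011010001  ->  discard [10], keep [00011011010001], append 00
= 0001101101000100

Answer: 0001101101000100 (6980)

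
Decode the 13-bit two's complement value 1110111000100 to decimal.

MSB is 1, so the value is negative. Find the magnitude:
1. Invert bits:  0001000111011
2. Add 1:        0001000111100  = 572
3. Apply sign:   -572

Answer: -572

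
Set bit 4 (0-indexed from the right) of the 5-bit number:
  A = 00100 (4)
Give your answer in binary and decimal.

Mask = 1 << 4 = 10000
Bit 4 of A is 0, so OR-ing with the mask flips it to 1.
  00100
| 10000
-------
  10100

Answer: 10100 (20)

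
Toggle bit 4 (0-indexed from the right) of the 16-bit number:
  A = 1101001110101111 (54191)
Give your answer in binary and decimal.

Mask = 1 << 4 = 0000000000010000
Bit 4 of A is 0; XOR with the mask flips it to 1.
  1101001110101111
^ 0000000000010000
------------------
  1101001110111111

Answer: 1101001110111111 (54207)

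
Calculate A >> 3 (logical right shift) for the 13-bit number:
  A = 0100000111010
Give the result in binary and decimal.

Logical shift right by 3: drop the bottom 3 bit(s), prepend 3 zero(s) on the left.
  0100000111010  ->  keep [0100000111], discard [010], prepend 000
= 0000100000111

Answer: 0000100000111 (263)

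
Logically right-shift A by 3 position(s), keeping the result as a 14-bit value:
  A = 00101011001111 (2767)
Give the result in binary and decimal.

Logical shift right by 3: drop the bottom 3 bit(s), prepend 3 zero(s) on the left.
  00101011001111  ->  keep [00101011001], discard [111], prepend 000
= 00000101011001

Answer: 00000101011001 (345)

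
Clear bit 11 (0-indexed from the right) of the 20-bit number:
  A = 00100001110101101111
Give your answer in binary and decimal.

Mask = ~(1 << 11) = 11111111011111111111
Bit 11 of A is 1, so AND-ing with the mask clears it to 0.
  00100001110101101111
& 11111111011111111111
----------------------
  00100001010101101111

Answer: 00100001010101101111 (136559)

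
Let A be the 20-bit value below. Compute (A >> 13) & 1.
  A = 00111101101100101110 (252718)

Bit 13 is the 14th from the right.
  00111101101100101110
        ^
That bit is 0.

Answer: 0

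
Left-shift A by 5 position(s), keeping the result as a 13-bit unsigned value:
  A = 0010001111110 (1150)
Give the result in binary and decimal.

Shift left by 5: drop the top 5 bit(s), append 5 zero(s) on the right.
  0010001111110  ->  discard [00100], keep [01111110], append 00000
= 0111111000000

Answer: 0111111000000 (4032)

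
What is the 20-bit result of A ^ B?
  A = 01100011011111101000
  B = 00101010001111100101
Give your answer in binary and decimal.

Apply ^ to each column (1 where bits differ):
  01100011011111101000
^ 00101010001111100101
----------------------
  01001001010000001101

Answer: 01001001010000001101 (300045)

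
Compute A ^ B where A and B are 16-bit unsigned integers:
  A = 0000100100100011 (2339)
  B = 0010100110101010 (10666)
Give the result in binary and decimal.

Apply ^ to each column (1 where bits differ):
  0000100100100011
^ 0010100110101010
------------------
  0010000010001001

Answer: 0010000010001001 (8329)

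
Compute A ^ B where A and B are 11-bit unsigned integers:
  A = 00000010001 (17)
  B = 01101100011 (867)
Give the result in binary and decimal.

Apply ^ to each column (1 where bits differ):
  00000010001
^ 01101100011
-------------
  01101110010

Answer: 01101110010 (882)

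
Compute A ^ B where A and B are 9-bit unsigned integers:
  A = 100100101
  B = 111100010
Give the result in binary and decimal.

Apply ^ to each column (1 where bits differ):
  100100101
^ 111100010
-----------
  011000111

Answer: 011000111 (199)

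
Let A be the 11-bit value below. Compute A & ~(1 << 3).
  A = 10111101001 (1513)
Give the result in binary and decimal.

Mask = ~(1 << 3) = 11111110111
Bit 3 of A is 1, so AND-ing with the mask clears it to 0.
  10111101001
& 11111110111
-------------
  10111100001

Answer: 10111100001 (1505)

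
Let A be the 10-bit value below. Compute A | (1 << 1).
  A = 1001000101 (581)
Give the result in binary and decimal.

Mask = 1 << 1 = 0000000010
Bit 1 of A is 0, so OR-ing with the mask flips it to 1.
  1001000101
| 0000000010
------------
  1001000111

Answer: 1001000111 (583)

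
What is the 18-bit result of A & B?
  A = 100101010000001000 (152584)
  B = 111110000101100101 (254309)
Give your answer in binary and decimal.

Apply & to each column (1 only where both bits are 1):
  100101010000001000
& 111110000101100101
--------------------
  100100000000000000

Answer: 100100000000000000 (147456)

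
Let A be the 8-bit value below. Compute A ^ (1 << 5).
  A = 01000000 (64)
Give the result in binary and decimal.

Mask = 1 << 5 = 00100000
Bit 5 of A is 0; XOR with the mask flips it to 1.
  01000000
^ 00100000
----------
  01100000

Answer: 01100000 (96)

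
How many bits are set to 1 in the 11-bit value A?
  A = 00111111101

00111111101
1-bits at positions (from bit 0 = LSB): 0, 2, 3, 4, 5, 6, 7, 8
Count = 8

Answer: 8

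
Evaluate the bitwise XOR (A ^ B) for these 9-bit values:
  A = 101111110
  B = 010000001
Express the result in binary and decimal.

Apply ^ to each column (1 where bits differ):
  101111110
^ 010000001
-----------
  111111111

Answer: 111111111 (511)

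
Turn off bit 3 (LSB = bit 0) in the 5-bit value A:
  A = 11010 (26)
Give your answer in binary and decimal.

Mask = ~(1 << 3) = 10111
Bit 3 of A is 1, so AND-ing with the mask clears it to 0.
  11010
& 10111
-------
  10010

Answer: 10010 (18)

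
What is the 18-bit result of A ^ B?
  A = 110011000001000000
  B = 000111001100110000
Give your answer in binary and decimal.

Apply ^ to each column (1 where bits differ):
  110011000001000000
^ 000111001100110000
--------------------
  110100001101110000

Answer: 110100001101110000 (213872)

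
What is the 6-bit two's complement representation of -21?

1. Binary of +21:  010101
2. Invert bits:     101010
3. Add 1:           101011

Answer: 101011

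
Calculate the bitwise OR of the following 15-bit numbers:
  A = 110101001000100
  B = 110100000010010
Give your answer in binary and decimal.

Apply | to each column (1 where either bit is 1):
  110101001000100
| 110100000010010
-----------------
  110101001010110

Answer: 110101001010110 (27222)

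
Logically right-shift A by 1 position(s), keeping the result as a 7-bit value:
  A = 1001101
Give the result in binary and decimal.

Logical shift right by 1: drop the bottom 1 bit(s), prepend 1 zero(s) on the left.
  1001101  ->  keep [100110], discard [1], prepend 0
= 0100110

Answer: 0100110 (38)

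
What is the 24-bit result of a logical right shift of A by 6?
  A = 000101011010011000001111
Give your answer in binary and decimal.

Logical shift right by 6: drop the bottom 6 bit(s), prepend 6 zero(s) on the left.
  000101011010011000001111  ->  keep [000101011010011000], discard [001111], prepend 000000
= 000000000101011010011000

Answer: 000000000101011010011000 (22168)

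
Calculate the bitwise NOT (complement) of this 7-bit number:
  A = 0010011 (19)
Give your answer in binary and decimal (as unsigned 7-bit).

Flip each bit (0->1, 1->0):
  0010011
  1101100

Answer: 1101100 (108)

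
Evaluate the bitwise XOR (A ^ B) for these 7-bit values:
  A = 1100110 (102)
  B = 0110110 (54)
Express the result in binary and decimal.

Apply ^ to each column (1 where bits differ):
  1100110
^ 0110110
---------
  1010000

Answer: 1010000 (80)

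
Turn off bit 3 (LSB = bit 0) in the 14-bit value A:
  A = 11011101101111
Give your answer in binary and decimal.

Mask = ~(1 << 3) = 11111111110111
Bit 3 of A is 1, so AND-ing with the mask clears it to 0.
  11011101101111
& 11111111110111
----------------
  11011101100111

Answer: 11011101100111 (14183)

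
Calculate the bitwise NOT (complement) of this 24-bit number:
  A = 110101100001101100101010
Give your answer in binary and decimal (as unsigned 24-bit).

Flip each bit (0->1, 1->0):
  110101100001101100101010
  001010011110010011010101

Answer: 001010011110010011010101 (2745557)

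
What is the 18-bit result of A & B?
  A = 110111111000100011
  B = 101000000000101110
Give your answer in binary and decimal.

Apply & to each column (1 only where both bits are 1):
  110111111000100011
& 101000000000101110
--------------------
  100000000000100010

Answer: 100000000000100010 (131106)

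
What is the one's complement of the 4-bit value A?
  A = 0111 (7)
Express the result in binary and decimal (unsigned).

Flip each bit (0->1, 1->0):
  0111
  1000

Answer: 1000 (8)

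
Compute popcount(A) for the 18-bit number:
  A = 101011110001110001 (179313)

101011110001110001
1-bits at positions (from bit 0 = LSB): 0, 4, 5, 6, 10, 11, 12, 13, 15, 17
Count = 10

Answer: 10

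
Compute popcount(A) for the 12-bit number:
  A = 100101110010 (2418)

100101110010
1-bits at positions (from bit 0 = LSB): 1, 4, 5, 6, 8, 11
Count = 6

Answer: 6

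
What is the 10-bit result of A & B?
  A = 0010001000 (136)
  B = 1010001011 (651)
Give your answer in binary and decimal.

Apply & to each column (1 only where both bits are 1):
  0010001000
& 1010001011
------------
  0010001000

Answer: 0010001000 (136)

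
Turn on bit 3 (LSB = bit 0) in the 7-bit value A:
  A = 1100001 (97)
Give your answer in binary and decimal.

Mask = 1 << 3 = 0001000
Bit 3 of A is 0, so OR-ing with the mask flips it to 1.
  1100001
| 0001000
---------
  1101001

Answer: 1101001 (105)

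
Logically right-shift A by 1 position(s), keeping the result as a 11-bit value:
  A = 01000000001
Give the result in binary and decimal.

Logical shift right by 1: drop the bottom 1 bit(s), prepend 1 zero(s) on the left.
  01000000001  ->  keep [0100000000], discard [1], prepend 0
= 00100000000

Answer: 00100000000 (256)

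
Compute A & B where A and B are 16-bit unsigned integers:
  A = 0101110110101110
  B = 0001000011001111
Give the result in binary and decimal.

Apply & to each column (1 only where both bits are 1):
  0101110110101110
& 0001000011001111
------------------
  0001000010001110

Answer: 0001000010001110 (4238)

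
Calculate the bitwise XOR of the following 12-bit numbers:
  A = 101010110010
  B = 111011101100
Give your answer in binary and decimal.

Apply ^ to each column (1 where bits differ):
  101010110010
^ 111011101100
--------------
  010001011110

Answer: 010001011110 (1118)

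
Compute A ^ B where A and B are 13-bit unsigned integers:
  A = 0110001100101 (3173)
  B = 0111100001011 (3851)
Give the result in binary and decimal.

Apply ^ to each column (1 where bits differ):
  0110001100101
^ 0111100001011
---------------
  0001101101110

Answer: 0001101101110 (878)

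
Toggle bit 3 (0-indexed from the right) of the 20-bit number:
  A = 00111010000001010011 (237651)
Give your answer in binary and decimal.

Mask = 1 << 3 = 00000000000000001000
Bit 3 of A is 0; XOR with the mask flips it to 1.
  00111010000001010011
^ 00000000000000001000
----------------------
  00111010000001011011

Answer: 00111010000001011011 (237659)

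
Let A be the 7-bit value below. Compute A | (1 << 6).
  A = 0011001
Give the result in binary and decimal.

Mask = 1 << 6 = 1000000
Bit 6 of A is 0, so OR-ing with the mask flips it to 1.
  0011001
| 1000000
---------
  1011001

Answer: 1011001 (89)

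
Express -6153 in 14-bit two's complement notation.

1. Binary of +6153:  01100000001001
2. Invert bits:     10011111110110
3. Add 1:           10011111110111

Answer: 10011111110111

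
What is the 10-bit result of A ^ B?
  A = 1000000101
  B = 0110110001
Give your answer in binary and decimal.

Apply ^ to each column (1 where bits differ):
  1000000101
^ 0110110001
------------
  1110110100

Answer: 1110110100 (948)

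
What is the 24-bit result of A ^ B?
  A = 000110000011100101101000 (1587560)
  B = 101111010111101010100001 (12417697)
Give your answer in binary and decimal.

Apply ^ to each column (1 where bits differ):
  000110000011100101101000
^ 101111010111101010100001
--------------------------
  101001010100001111001001

Answer: 101001010100001111001001 (10830793)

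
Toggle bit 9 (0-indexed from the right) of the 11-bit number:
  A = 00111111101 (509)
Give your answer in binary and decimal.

Mask = 1 << 9 = 01000000000
Bit 9 of A is 0; XOR with the mask flips it to 1.
  00111111101
^ 01000000000
-------------
  01111111101

Answer: 01111111101 (1021)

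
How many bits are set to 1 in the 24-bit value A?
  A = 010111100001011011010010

010111100001011011010010
1-bits at positions (from bit 0 = LSB): 1, 4, 6, 7, 9, 10, 12, 17, 18, 19, 20, 22
Count = 12

Answer: 12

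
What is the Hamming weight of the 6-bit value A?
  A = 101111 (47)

101111
1-bits at positions (from bit 0 = LSB): 0, 1, 2, 3, 5
Count = 5

Answer: 5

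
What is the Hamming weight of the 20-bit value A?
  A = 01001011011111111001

01001011011111111001
1-bits at positions (from bit 0 = LSB): 0, 3, 4, 5, 6, 7, 8, 9, 10, 12, 13, 15, 18
Count = 13

Answer: 13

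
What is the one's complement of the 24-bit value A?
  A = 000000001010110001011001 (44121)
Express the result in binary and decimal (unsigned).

Flip each bit (0->1, 1->0):
  000000001010110001011001
  111111110101001110100110

Answer: 111111110101001110100110 (16733094)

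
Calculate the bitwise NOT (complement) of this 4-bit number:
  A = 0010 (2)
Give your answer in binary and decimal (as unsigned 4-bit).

Flip each bit (0->1, 1->0):
  0010
  1101

Answer: 1101 (13)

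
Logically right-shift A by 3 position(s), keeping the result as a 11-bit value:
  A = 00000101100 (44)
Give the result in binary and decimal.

Logical shift right by 3: drop the bottom 3 bit(s), prepend 3 zero(s) on the left.
  00000101100  ->  keep [00000101], discard [100], prepend 000
= 00000000101

Answer: 00000000101 (5)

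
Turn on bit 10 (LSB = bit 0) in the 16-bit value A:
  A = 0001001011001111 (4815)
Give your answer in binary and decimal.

Mask = 1 << 10 = 0000010000000000
Bit 10 of A is 0, so OR-ing with the mask flips it to 1.
  0001001011001111
| 0000010000000000
------------------
  0001011011001111

Answer: 0001011011001111 (5839)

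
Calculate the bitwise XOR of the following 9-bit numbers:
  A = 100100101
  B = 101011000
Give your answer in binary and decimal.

Apply ^ to each column (1 where bits differ):
  100100101
^ 101011000
-----------
  001111101

Answer: 001111101 (125)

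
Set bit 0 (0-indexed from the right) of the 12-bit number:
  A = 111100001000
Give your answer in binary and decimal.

Mask = 1 << 0 = 000000000001
Bit 0 of A is 0, so OR-ing with the mask flips it to 1.
  111100001000
| 000000000001
--------------
  111100001001

Answer: 111100001001 (3849)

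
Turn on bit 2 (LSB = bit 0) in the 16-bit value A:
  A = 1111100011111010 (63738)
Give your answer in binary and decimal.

Mask = 1 << 2 = 0000000000000100
Bit 2 of A is 0, so OR-ing with the mask flips it to 1.
  1111100011111010
| 0000000000000100
------------------
  1111100011111110

Answer: 1111100011111110 (63742)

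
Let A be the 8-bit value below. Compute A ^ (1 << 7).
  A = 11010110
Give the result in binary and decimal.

Mask = 1 << 7 = 10000000
Bit 7 of A is 1; XOR with the mask flips it to 0.
  11010110
^ 10000000
----------
  01010110

Answer: 01010110 (86)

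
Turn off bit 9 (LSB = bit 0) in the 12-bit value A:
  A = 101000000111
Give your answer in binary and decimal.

Mask = ~(1 << 9) = 110111111111
Bit 9 of A is 1, so AND-ing with the mask clears it to 0.
  101000000111
& 110111111111
--------------
  100000000111

Answer: 100000000111 (2055)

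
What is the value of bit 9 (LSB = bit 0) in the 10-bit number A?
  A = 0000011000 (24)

Bit 9 is the 10th from the right.
  0000011000
  ^
That bit is 0.

Answer: 0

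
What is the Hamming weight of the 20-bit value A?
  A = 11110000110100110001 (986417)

11110000110100110001
1-bits at positions (from bit 0 = LSB): 0, 4, 5, 8, 10, 11, 16, 17, 18, 19
Count = 10

Answer: 10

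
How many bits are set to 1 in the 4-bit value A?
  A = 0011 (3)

0011
1-bits at positions (from bit 0 = LSB): 0, 1
Count = 2

Answer: 2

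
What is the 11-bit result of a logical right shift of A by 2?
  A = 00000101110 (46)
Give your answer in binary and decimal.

Logical shift right by 2: drop the bottom 2 bit(s), prepend 2 zero(s) on the left.
  00000101110  ->  keep [000001011], discard [10], prepend 00
= 00000001011

Answer: 00000001011 (11)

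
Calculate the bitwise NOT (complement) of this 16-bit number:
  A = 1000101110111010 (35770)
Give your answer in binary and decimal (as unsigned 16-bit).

Flip each bit (0->1, 1->0):
  1000101110111010
  0111010001000101

Answer: 0111010001000101 (29765)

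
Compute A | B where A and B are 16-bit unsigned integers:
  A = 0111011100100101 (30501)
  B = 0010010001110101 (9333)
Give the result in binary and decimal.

Apply | to each column (1 where either bit is 1):
  0111011100100101
| 0010010001110101
------------------
  0111011101110101

Answer: 0111011101110101 (30581)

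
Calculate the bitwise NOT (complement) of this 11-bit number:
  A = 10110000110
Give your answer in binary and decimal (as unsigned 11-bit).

Flip each bit (0->1, 1->0):
  10110000110
  01001111001

Answer: 01001111001 (633)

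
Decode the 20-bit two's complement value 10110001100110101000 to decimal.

MSB is 1, so the value is negative. Find the magnitude:
1. Invert bits:  01001110011001010111
2. Add 1:        01001110011001011000  = 321112
3. Apply sign:   -321112

Answer: -321112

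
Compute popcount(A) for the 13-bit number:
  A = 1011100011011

1011100011011
1-bits at positions (from bit 0 = LSB): 0, 1, 3, 4, 8, 9, 10, 12
Count = 8

Answer: 8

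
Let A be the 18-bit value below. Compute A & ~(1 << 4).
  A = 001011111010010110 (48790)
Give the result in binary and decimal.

Mask = ~(1 << 4) = 111111111111101111
Bit 4 of A is 1, so AND-ing with the mask clears it to 0.
  001011111010010110
& 111111111111101111
--------------------
  001011111010000110

Answer: 001011111010000110 (48774)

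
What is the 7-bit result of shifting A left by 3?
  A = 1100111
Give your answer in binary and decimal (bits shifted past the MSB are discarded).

Shift left by 3: drop the top 3 bit(s), append 3 zero(s) on the right.
  1100111  ->  discard [110], keep [0111], append 000
= 0111000

Answer: 0111000 (56)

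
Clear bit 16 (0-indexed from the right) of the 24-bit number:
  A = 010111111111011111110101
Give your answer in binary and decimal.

Mask = ~(1 << 16) = 111111101111111111111111
Bit 16 of A is 1, so AND-ing with the mask clears it to 0.
  010111111111011111110101
& 111111101111111111111111
--------------------------
  010111101111011111110101

Answer: 010111101111011111110101 (6223861)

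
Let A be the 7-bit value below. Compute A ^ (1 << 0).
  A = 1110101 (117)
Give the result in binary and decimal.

Mask = 1 << 0 = 0000001
Bit 0 of A is 1; XOR with the mask flips it to 0.
  1110101
^ 0000001
---------
  1110100

Answer: 1110100 (116)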